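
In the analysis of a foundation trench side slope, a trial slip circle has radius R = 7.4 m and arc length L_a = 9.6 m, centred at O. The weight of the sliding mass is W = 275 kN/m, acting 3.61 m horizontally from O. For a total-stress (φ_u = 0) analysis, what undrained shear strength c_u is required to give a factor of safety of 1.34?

c_u = 18.7 kPa

FS = c_u·L_a·R / (W·d), so c_u = FS·W·d / (L_a·R).
c_u = 1.34·275·3.61 / (9.60·7.4) = 1330.3 / 71.04 = 18.73 kPa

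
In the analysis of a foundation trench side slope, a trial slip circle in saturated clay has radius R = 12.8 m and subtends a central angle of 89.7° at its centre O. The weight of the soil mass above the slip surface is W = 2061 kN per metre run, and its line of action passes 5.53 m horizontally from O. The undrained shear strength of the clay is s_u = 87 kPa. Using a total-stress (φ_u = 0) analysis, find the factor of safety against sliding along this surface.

FS = 1.96

Taking moments about the centre O, the resisting moment is provided by the undrained shear strength acting along the arc:
Arc length L_a = R·θ = 12.8·(89.7°·π/180) = 12.8·1.5656 = 20.04 m
M_R = s_u·L_a·R = 87·20.04·12.8 = 22315.6 kN·m/m
M_D = W·d = 2061·5.53 = 11397.3 kN·m/m
FS = M_R / M_D = 22315.6 / 11397.3 = 1.958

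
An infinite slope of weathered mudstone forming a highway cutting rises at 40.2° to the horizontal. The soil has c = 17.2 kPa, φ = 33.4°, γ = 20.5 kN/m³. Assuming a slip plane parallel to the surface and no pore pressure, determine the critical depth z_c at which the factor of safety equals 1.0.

Setting FS = 1.00 in FS = [c + γz cos²β tanφ] / [γz sinβ cosβ] and solving for z:
z = c / [γ cosβ (FS·sinβ − cosβ·tanφ)]
  = 17.2 / [20.5·cos40.2°·(1.00·sin40.2° − cos40.2°·tan33.4°)]
  = 17.2 / [20.5·0.7638·(1.00·0.6455 − 0.7638·0.6594)]
  = 17.2 / 2.2207 = 7.745 m

z_c = 7.75 m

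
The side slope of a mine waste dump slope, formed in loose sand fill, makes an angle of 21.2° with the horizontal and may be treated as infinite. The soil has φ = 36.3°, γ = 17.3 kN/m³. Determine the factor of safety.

FS = 1.89

For a dry cohesionless infinite slope the factor of safety is FS = tanφ / tanβ.
FS = tan36.3° / tan21.2° = 0.7346 / 0.3879 = 1.894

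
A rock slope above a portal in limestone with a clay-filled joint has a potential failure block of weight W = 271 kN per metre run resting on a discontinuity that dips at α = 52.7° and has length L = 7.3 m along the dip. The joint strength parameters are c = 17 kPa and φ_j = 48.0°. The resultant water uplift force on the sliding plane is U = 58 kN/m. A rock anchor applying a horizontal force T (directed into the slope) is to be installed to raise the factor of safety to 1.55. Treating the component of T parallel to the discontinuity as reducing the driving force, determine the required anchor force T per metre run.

Resolving forces along and normal to the sliding plane, with the horizontal anchor force T adding T·sinα to the effective normal force and T·cosα acting up the plane against the driving force:
FS = [cL + (W cosα − U + T sinα) tanφ_j] / [W sinα − T cosα]
Without the anchor: N' = 106.2 kN/m, driving T_d = 215.6 kN/m, resisting R = 17·7.3 + 106.2·tan48.0° = 242.1 kN/m, FS = 1.12.
Setting FS = 1.55 and solving for T:
1.55·(215.6 − T cos52.7°) = 242.1 + T sin52.7°·tan48.0°
T·(sin52.7°·tan48.0° + 1.55·cos52.7°) = 1.55·215.6 − 242.1
T·(0.7955·1.1106 + 1.55·0.6060) = 334.1 − 242.1 = 92.1
T·1.8227 = 92.1
T = 50.5 kN/m

T = 51 kN/m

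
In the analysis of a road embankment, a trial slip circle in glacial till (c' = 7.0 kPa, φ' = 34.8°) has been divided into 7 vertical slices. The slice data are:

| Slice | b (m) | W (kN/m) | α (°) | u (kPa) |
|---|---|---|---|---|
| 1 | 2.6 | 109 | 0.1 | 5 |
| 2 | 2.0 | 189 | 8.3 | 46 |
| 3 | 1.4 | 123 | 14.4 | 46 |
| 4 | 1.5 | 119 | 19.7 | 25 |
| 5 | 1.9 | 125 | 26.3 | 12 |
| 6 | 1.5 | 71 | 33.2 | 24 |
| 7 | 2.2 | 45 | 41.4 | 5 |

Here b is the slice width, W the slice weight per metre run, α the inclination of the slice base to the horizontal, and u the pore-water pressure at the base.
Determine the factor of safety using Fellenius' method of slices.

Ordinary method of slices: FS = Σ[c'·Δl_i + (W_i cosα_i − u_i·Δl_i)·tanφ'] / Σ W_i sinα_i, with Δl_i = b_i / cosα_i.
Slice 1: Δl = 2.6/cos0.1° = 2.600 m; N'_1 = 109·cos0.1° − 5·2.600 = 96.0; c'Δl = 18.20; W sinα = 0.2
Slice 2: Δl = 2.0/cos8.3° = 2.021 m; N'_2 = 189·cos8.3° − 46·2.021 = 94.0; c'Δl = 14.15; W sinα = 27.3
Slice 3: Δl = 1.4/cos14.4° = 1.445 m; N'_3 = 123·cos14.4° − 46·1.445 = 52.6; c'Δl = 10.12; W sinα = 30.6
Slice 4: Δl = 1.5/cos19.7° = 1.593 m; N'_4 = 119·cos19.7° − 25·1.593 = 72.2; c'Δl = 11.15; W sinα = 40.1
Slice 5: Δl = 1.9/cos26.3° = 2.119 m; N'_5 = 125·cos26.3° − 12·2.119 = 86.6; c'Δl = 14.84; W sinα = 55.4
Slice 6: Δl = 1.5/cos33.2° = 1.793 m; N'_6 = 71·cos33.2° − 24·1.793 = 16.4; c'Δl = 12.55; W sinα = 38.9
Slice 7: Δl = 2.2/cos41.4° = 2.933 m; N'_7 = 45·cos41.4° − 5·2.933 = 19.1; c'Δl = 20.53; W sinα = 29.8
Σc'Δl = 101.5 kN/m; ΣN' = 437.0 kN/m; ΣW sinα = 222.2 kN/m
Resisting = 101.5 + 437.0·tan34.8° = 101.5 + 303.7 = 405.3 kN/m
FS = 405.3 / 222.2 = 1.824

FS = 1.82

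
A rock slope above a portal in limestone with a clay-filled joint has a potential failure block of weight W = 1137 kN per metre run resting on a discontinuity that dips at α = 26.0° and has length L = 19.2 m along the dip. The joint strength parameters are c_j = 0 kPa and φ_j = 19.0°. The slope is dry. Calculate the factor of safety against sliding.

Resolving the block weight along and normal to the plane and applying the Mohr–Coulomb strength on the joint:
N' = W cosα = 1137·cos26.0° = 1021.9 kN/m
Driving force T = W sinα = 1137·sin26.0° = 498.4 kN/m
Resisting force R = c_j·L + N'·tanφ_j = 0·19.2 + 1021.9·tan19.0° = 0.0 + 351.9 = 351.9 kN/m
FS = R / T = 351.9 / 498.4 = 0.706

FS = 0.71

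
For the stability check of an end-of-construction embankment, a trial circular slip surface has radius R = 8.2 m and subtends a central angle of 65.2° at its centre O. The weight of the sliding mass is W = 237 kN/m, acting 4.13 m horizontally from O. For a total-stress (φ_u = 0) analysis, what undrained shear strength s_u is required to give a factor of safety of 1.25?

FS = s_u·L_a·R / (W·d), so s_u = FS·W·d / (L_a·R).
Arc length L_a = R·θ = 8.2·(65.2°·π/180) = 8.2·1.1380 = 9.33 m
s_u = 1.25·237·4.13 / (9.33·8.2) = 1223.5 / 76.52 = 15.99 kPa

s_u = 16.0 kPa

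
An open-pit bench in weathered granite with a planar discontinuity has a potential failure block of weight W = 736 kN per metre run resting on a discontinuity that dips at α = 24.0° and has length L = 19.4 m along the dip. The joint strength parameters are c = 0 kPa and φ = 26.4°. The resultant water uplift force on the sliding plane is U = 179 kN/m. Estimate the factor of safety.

Resolving the block weight along and normal to the plane and applying the Mohr–Coulomb strength on the joint:
N' = W cosα − U = 736·cos24.0° − 179 = 493.4 kN/m
Driving force T = W sinα = 736·sin24.0° = 299.4 kN/m
Resisting force R = c·L + N'·tanφ = 0·19.4 + 493.4·tan26.4° = 0.0 + 244.9 = 244.9 kN/m
FS = R / T = 244.9 / 299.4 = 0.818

FS = 0.82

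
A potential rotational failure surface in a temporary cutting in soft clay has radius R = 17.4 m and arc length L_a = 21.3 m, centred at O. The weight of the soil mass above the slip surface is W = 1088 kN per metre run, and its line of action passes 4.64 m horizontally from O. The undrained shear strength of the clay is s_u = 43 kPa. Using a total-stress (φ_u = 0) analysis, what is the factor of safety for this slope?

FS = 3.16

Taking moments about the centre O, the resisting moment is provided by the undrained shear strength acting along the arc:
M_R = s_u·L_a·R = 43·21.30·17.4 = 15936.7 kN·m/m
M_D = W·d = 1088·4.64 = 5048.3 kN·m/m
FS = M_R / M_D = 15936.7 / 5048.3 = 3.157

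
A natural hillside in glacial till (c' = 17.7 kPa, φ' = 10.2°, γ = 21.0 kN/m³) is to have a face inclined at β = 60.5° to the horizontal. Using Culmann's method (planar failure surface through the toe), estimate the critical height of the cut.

H_c = 7.99 m

Culmann's analysis gives the critical failure plane at α_cr = (β + φ')/2 = (60.5 + 10.2)/2 = 35.4°, and the critical height
H_c = (4c'/γ) · sinβ cosφ' / [1 − cos(β − φ')]
    = (4·17.7/21.0) · sin60.5°·cos10.2° / [1 − cos(50.3°)]
    = 3.371 · 0.8704·0.9842 / [1 − 0.6388]
    = 3.371 · 0.8566 / 0.3612
    = 7.99 m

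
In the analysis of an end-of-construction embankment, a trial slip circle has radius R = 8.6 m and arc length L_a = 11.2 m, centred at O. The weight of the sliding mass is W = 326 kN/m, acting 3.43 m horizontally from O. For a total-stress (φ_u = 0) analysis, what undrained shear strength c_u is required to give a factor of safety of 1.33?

FS = c_u·L_a·R / (W·d), so c_u = FS·W·d / (L_a·R).
c_u = 1.33·326·3.43 / (11.20·8.6) = 1487.2 / 96.32 = 15.44 kPa

c_u = 15.4 kPa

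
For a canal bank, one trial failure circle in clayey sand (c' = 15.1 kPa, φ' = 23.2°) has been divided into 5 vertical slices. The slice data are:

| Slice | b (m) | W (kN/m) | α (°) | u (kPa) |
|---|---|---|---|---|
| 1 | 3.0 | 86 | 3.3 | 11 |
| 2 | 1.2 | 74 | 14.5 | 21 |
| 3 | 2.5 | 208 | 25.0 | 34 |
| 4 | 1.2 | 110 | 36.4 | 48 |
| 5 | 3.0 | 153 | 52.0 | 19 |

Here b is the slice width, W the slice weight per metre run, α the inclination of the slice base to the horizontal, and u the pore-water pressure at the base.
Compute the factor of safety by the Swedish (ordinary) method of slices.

Ordinary method of slices: FS = Σ[c'·Δl_i + (W_i cosα_i − u_i·Δl_i)·tanφ'] / Σ W_i sinα_i, with Δl_i = b_i / cosα_i.
Slice 1: Δl = 3.0/cos3.3° = 3.005 m; N'_1 = 86·cos3.3° − 11·3.005 = 52.8; c'Δl = 45.38; W sinα = 5.0
Slice 2: Δl = 1.2/cos14.5° = 1.239 m; N'_2 = 74·cos14.5° − 21·1.239 = 45.6; c'Δl = 18.72; W sinα = 18.5
Slice 3: Δl = 2.5/cos25.0° = 2.758 m; N'_3 = 208·cos25.0° − 34·2.758 = 94.7; c'Δl = 41.65; W sinα = 87.9
Slice 4: Δl = 1.2/cos36.4° = 1.491 m; N'_4 = 110·cos36.4° − 48·1.491 = 17.0; c'Δl = 22.51; W sinα = 65.3
Slice 5: Δl = 3.0/cos52.0° = 4.873 m; N'_5 = 153·cos52.0° − 19·4.873 = 1.6; c'Δl = 73.58; W sinα = 120.6
Σc'Δl = 201.8 kN/m; ΣN' = 211.7 kN/m; ΣW sinα = 297.2 kN/m
Resisting = 201.8 + 211.7·tan23.2° = 201.8 + 90.7 = 292.6 kN/m
FS = 292.6 / 297.2 = 0.984

FS = 0.98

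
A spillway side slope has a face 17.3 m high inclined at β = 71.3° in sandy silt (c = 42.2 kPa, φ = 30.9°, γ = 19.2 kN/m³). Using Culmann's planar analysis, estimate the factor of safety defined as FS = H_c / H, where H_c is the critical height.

FS = 1.73

H_c = (4c/γ) · sinβ cosφ / [1 − cos(β − φ)]
    = (4·42.2/19.2) · sin71.3°·cos30.9° / [1 − cos40.4°]
    = 8.792 · 0.8128 / 0.2385 = 29.97 m
FS = H_c / H = 29.97 / 17.3 = 1.732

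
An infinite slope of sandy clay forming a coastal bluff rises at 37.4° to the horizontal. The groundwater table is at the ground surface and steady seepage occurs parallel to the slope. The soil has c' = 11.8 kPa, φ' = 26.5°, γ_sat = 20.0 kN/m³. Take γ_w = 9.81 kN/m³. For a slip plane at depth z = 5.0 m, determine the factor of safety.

FS = 0.58

With seepage parallel to the slope and the water table at the surface, the effective normal stress on the slip plane uses the buoyant unit weight γ' = γ_sat − γ_w while the driving shear stress uses γ_sat:
FS = [c' + γ' z cos²β tanφ'] / [γ_sat z sinβ cosβ]
γ' = 20.0 − 9.81 = 10.19 kN/m³
Numerator = 11.8 + 10.19·5.0·cos²37.4°·tan26.5° = 11.8 + 10.19·5.0·0.6311·0.4986 = 27.832 kPa
Denominator = 20.0·5.0·sin37.4°·cos37.4° = 20.0·5.0·0.6074·0.7944 = 48.251 kPa
FS = 27.832 / 48.251 = 0.577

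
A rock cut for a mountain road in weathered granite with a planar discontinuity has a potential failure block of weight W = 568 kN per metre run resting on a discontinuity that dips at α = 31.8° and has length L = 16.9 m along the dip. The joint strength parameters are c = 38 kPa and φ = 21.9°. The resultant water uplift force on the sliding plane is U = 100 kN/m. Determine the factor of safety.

Resolving the block weight along and normal to the plane and applying the Mohr–Coulomb strength on the joint:
N' = W cosα − U = 568·cos31.8° − 100 = 382.7 kN/m
Driving force T = W sinα = 568·sin31.8° = 299.3 kN/m
Resisting force R = c·L + N'·tanφ = 38·16.9 + 382.7·tan21.9° = 642.2 + 153.9 = 796.1 kN/m
FS = R / T = 796.1 / 299.3 = 2.660

FS = 2.66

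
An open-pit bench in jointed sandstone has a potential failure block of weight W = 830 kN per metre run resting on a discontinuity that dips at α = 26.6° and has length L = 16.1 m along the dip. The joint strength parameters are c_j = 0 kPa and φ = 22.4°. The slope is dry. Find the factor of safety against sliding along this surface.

FS = 0.82

Resolving the block weight along and normal to the plane and applying the Mohr–Coulomb strength on the joint:
N' = W cosα = 830·cos26.6° = 742.1 kN/m
Driving force T = W sinα = 830·sin26.6° = 371.6 kN/m
Resisting force R = c_j·L + N'·tanφ = 0·16.1 + 742.1·tan22.4° = 0.0 + 305.9 = 305.9 kN/m
FS = R / T = 305.9 / 371.6 = 0.823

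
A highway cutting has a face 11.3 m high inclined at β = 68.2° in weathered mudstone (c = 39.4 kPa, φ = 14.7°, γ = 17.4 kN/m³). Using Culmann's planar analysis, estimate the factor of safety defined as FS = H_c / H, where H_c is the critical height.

FS = 1.78

H_c = (4c/γ) · sinβ cosφ / [1 − cos(β − φ)]
    = (4·39.4/17.4) · sin68.2°·cos14.7° / [1 − cos53.5°]
    = 9.057 · 0.8981 / 0.4052 = 20.08 m
FS = H_c / H = 20.08 / 11.3 = 1.777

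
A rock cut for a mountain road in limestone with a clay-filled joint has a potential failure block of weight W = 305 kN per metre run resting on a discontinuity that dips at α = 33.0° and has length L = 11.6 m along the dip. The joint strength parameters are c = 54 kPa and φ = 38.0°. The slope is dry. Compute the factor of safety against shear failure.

FS = 4.97

Resolving the block weight along and normal to the plane and applying the Mohr–Coulomb strength on the joint:
N' = W cosα = 305·cos33.0° = 255.8 kN/m
Driving force T = W sinα = 305·sin33.0° = 166.1 kN/m
Resisting force R = c·L + N'·tanφ = 54·11.6 + 255.8·tan38.0° = 626.4 + 199.8 = 826.2 kN/m
FS = R / T = 826.2 / 166.1 = 4.974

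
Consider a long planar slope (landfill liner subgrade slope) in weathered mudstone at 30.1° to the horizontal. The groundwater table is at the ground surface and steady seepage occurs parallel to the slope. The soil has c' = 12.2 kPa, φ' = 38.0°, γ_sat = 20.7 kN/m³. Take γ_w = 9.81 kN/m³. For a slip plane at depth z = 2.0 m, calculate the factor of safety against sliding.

With seepage parallel to the slope and the water table at the surface, the effective normal stress on the slip plane uses the buoyant unit weight γ' = γ_sat − γ_w while the driving shear stress uses γ_sat:
FS = [c' + γ' z cos²β tanφ'] / [γ_sat z sinβ cosβ]
γ' = 20.7 − 9.81 = 10.89 kN/m³
Numerator = 12.2 + 10.89·2.0·cos²30.1°·tan38.0° = 12.2 + 10.89·2.0·0.7485·0.7813 = 24.937 kPa
Denominator = 20.7·2.0·sin30.1°·cos30.1° = 20.7·2.0·0.5015·0.8652 = 17.963 kPa
FS = 24.937 / 17.963 = 1.388

FS = 1.39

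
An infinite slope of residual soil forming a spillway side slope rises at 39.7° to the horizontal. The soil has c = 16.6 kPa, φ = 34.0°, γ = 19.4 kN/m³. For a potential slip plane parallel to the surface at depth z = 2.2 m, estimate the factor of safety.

FS = 1.60

For an infinite slope with a slip plane parallel to the surface (no pore pressure): FS = [c + γz cos²β tanφ] / [γz sinβ cosβ].
γz = 19.4·2.2 = 42.68 kN/m²
Numerator = 16.6 + 42.68·cos²39.7°·tan34.0° = 16.6 + 42.68·0.5920·0.6745 = 33.642 kPa
Denominator = 42.68·sin39.7°·cos39.7° = 42.68·0.6388·0.7694 = 20.976 kPa
FS = 33.642 / 20.976 = 1.604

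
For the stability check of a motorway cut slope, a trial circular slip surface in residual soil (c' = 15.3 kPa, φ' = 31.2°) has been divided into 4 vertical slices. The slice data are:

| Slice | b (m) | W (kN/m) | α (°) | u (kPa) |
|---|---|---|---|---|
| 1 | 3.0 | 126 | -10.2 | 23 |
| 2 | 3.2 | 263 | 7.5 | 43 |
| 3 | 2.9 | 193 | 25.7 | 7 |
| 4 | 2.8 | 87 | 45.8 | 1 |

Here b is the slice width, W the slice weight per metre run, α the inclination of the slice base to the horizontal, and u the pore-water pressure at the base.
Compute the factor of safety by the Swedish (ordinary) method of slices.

FS = 2.78

Ordinary method of slices: FS = Σ[c'·Δl_i + (W_i cosα_i − u_i·Δl_i)·tanφ'] / Σ W_i sinα_i, with Δl_i = b_i / cosα_i.
Slice 1: Δl = 3.0/cos(-10.2°) = 3.048 m; N'_1 = 126·cos(-10.2°) − 23·3.048 = 53.9; c'Δl = 46.64; W sinα = -22.3
Slice 2: Δl = 3.2/cos7.5° = 3.228 m; N'_2 = 263·cos7.5° − 43·3.228 = 122.0; c'Δl = 49.38; W sinα = 34.3
Slice 3: Δl = 2.9/cos25.7° = 3.218 m; N'_3 = 193·cos25.7° − 7·3.218 = 151.4; c'Δl = 49.24; W sinα = 83.7
Slice 4: Δl = 2.8/cos45.8° = 4.016 m; N'_4 = 87·cos45.8° − 1·4.016 = 56.6; c'Δl = 61.45; W sinα = 62.4
Σc'Δl = 206.7 kN/m; ΣN' = 383.9 kN/m; ΣW sinα = 158.1 kN/m
Resisting = 206.7 + 383.9·tan31.2° = 206.7 + 232.5 = 439.2 kN/m
FS = 439.2 / 158.1 = 2.778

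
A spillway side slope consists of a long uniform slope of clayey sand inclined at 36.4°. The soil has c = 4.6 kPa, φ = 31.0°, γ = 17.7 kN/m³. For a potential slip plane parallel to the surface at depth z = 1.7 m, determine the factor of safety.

FS = 1.14

For an infinite slope with a slip plane parallel to the surface (no pore pressure): FS = [c + γz cos²β tanφ] / [γz sinβ cosβ].
γz = 17.7·1.7 = 30.09 kN/m²
Numerator = 4.6 + 30.09·cos²36.4°·tan31.0° = 4.6 + 30.09·0.6479·0.6009 = 16.313 kPa
Denominator = 30.09·sin36.4°·cos36.4° = 30.09·0.5934·0.8049 = 14.372 kPa
FS = 16.313 / 14.372 = 1.135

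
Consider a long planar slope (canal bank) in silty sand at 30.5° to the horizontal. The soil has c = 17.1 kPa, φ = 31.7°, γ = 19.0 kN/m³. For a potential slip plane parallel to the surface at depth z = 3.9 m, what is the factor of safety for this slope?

For an infinite slope with a slip plane parallel to the surface (no pore pressure): FS = [c + γz cos²β tanφ] / [γz sinβ cosβ].
γz = 19.0·3.9 = 74.10 kN/m²
Numerator = 17.1 + 74.10·cos²30.5°·tan31.7° = 17.1 + 74.10·0.7424·0.6176 = 51.076 kPa
Denominator = 74.10·sin30.5°·cos30.5° = 74.10·0.5075·0.8616 = 32.405 kPa
FS = 51.076 / 32.405 = 1.576

FS = 1.58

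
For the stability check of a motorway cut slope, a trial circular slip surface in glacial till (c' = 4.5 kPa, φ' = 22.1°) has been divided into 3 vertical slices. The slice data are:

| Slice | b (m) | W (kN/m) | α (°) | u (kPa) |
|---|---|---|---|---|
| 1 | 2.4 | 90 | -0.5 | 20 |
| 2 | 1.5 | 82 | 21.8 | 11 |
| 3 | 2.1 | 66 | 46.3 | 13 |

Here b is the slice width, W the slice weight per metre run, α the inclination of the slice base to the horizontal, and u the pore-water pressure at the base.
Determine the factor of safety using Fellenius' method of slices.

FS = 0.97

Ordinary method of slices: FS = Σ[c'·Δl_i + (W_i cosα_i − u_i·Δl_i)·tanφ'] / Σ W_i sinα_i, with Δl_i = b_i / cosα_i.
Slice 1: Δl = 2.4/cos(-0.5°) = 2.400 m; N'_1 = 90·cos(-0.5°) − 20·2.400 = 42.0; c'Δl = 10.80; W sinα = -0.8
Slice 2: Δl = 1.5/cos21.8° = 1.616 m; N'_2 = 82·cos21.8° − 11·1.616 = 58.4; c'Δl = 7.27; W sinα = 30.5
Slice 3: Δl = 2.1/cos46.3° = 3.040 m; N'_3 = 66·cos46.3° − 13·3.040 = 6.1; c'Δl = 13.68; W sinα = 47.7
Σc'Δl = 31.7 kN/m; ΣN' = 106.4 kN/m; ΣW sinα = 77.4 kN/m
Resisting = 31.7 + 106.4·tan22.1° = 31.7 + 43.2 = 75.0 kN/m
FS = 75.0 / 77.4 = 0.969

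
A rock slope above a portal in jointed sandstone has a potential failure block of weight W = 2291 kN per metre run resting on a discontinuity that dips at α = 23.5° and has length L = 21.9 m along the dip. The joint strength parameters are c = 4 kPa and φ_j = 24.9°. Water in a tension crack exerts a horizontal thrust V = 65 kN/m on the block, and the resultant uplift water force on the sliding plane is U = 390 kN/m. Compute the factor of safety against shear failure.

FS = 0.89

Resolving the block weight along and normal to the plane and applying the Mohr–Coulomb strength on the joint:
N' = W cosα − U − V sinα = 2291·cos23.5° − 390 − 65·sin23.5° = 1685.1 kN/m
Driving force T = W sinα + V cosα = 2291·sin23.5° + 65·cos23.5° = 973.1 kN/m
Resisting force R = c·L + N'·tanφ_j = 4·21.9 + 1685.1·tan24.9° = 87.6 + 782.2 = 869.8 kN/m
FS = R / T = 869.8 / 973.1 = 0.894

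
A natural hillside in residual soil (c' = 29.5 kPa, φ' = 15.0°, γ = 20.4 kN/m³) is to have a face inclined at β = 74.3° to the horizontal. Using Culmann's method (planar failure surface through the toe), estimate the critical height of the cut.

Culmann's analysis gives the critical failure plane at α_cr = (β + φ')/2 = (74.3 + 15.0)/2 = 44.6°, and the critical height
H_c = (4c'/γ) · sinβ cosφ' / [1 − cos(β − φ')]
    = (4·29.5/20.4) · sin74.3°·cos15.0° / [1 − cos(59.3°)]
    = 5.784 · 0.9627·0.9659 / [1 − 0.5105]
    = 5.784 · 0.9299 / 0.4895
    = 10.99 m

H_c = 10.99 m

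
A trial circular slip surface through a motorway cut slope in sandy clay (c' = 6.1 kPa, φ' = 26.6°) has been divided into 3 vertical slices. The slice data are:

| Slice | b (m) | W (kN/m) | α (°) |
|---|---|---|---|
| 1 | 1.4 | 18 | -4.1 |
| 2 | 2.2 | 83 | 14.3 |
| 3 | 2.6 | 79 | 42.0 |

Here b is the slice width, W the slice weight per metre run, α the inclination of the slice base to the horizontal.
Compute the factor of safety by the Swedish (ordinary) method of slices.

FS = 1.70

Ordinary method of slices: FS = Σ[c'·Δl_i + (W_i cosα_i)·tanφ'] / Σ W_i sinα_i, with Δl_i = b_i / cosα_i.
Slice 1: Δl = 1.4/cos(-4.1°) = 1.404 m; N'_1 = 18·cos(-4.1°) = 18.0; c'Δl = 8.56; W sinα = -1.3
Slice 2: Δl = 2.2/cos14.3° = 2.270 m; N'_2 = 83·cos14.3° = 80.4; c'Δl = 13.85; W sinα = 20.5
Slice 3: Δl = 2.6/cos42.0° = 3.499 m; N'_3 = 79·cos42.0° = 58.7; c'Δl = 21.34; W sinα = 52.9
Σc'Δl = 43.8 kN/m; ΣN' = 157.1 kN/m; ΣW sinα = 72.1 kN/m
Resisting = 43.8 + 157.1·tan26.6° = 43.8 + 78.7 = 122.4 kN/m
FS = 122.4 / 72.1 = 1.698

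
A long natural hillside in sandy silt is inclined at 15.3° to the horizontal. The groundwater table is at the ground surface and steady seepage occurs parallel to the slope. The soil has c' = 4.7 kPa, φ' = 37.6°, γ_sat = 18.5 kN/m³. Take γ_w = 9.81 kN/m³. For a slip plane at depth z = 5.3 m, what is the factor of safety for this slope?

With seepage parallel to the slope and the water table at the surface, the effective normal stress on the slip plane uses the buoyant unit weight γ' = γ_sat − γ_w while the driving shear stress uses γ_sat:
FS = [c' + γ' z cos²β tanφ'] / [γ_sat z sinβ cosβ]
γ' = 18.5 − 9.81 = 8.69 kN/m³
Numerator = 4.7 + 8.69·5.3·cos²15.3°·tan37.6° = 4.7 + 8.69·5.3·0.9304·0.7701 = 37.699 kPa
Denominator = 18.5·5.3·sin15.3°·cos15.3° = 18.5·5.3·0.2639·0.9646 = 24.956 kPa
FS = 37.699 / 24.956 = 1.511

FS = 1.51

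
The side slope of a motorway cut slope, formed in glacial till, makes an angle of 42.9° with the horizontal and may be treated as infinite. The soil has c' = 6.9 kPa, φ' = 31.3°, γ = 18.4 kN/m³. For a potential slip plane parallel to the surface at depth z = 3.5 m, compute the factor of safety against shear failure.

For an infinite slope with a slip plane parallel to the surface (no pore pressure): FS = [c' + γz cos²β tanφ'] / [γz sinβ cosβ].
γz = 18.4·3.5 = 64.40 kN/m²
Numerator = 6.9 + 64.40·cos²42.9°·tan31.3° = 6.9 + 64.40·0.5366·0.6080 = 27.912 kPa
Denominator = 64.40·sin42.9°·cos42.9° = 64.40·0.6807·0.7325 = 32.114 kPa
FS = 27.912 / 32.114 = 0.869

FS = 0.87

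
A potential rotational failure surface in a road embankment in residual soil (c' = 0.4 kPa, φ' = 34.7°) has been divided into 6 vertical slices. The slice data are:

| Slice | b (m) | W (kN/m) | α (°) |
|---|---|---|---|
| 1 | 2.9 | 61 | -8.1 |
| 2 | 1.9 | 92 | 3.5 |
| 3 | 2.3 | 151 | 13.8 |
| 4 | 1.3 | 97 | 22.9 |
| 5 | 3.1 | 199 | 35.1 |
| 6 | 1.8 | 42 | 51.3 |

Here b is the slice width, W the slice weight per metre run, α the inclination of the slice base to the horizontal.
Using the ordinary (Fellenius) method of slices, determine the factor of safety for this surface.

Ordinary method of slices: FS = Σ[c'·Δl_i + (W_i cosα_i)·tanφ'] / Σ W_i sinα_i, with Δl_i = b_i / cosα_i.
Slice 1: Δl = 2.9/cos(-8.1°) = 2.929 m; N'_1 = 61·cos(-8.1°) = 60.4; c'Δl = 1.17; W sinα = -8.6
Slice 2: Δl = 1.9/cos3.5° = 1.904 m; N'_2 = 92·cos3.5° = 91.8; c'Δl = 0.76; W sinα = 5.6
Slice 3: Δl = 2.3/cos13.8° = 2.368 m; N'_3 = 151·cos13.8° = 146.6; c'Δl = 0.95; W sinα = 36.0
Slice 4: Δl = 1.3/cos22.9° = 1.411 m; N'_4 = 97·cos22.9° = 89.4; c'Δl = 0.56; W sinα = 37.7
Slice 5: Δl = 3.1/cos35.1° = 3.789 m; N'_5 = 199·cos35.1° = 162.8; c'Δl = 1.52; W sinα = 114.4
Slice 6: Δl = 1.8/cos51.3° = 2.879 m; N'_6 = 42·cos51.3° = 26.3; c'Δl = 1.15; W sinα = 32.8
Σc'Δl = 6.1 kN/m; ΣN' = 577.3 kN/m; ΣW sinα = 218.0 kN/m
Resisting = 6.1 + 577.3·tan34.7° = 6.1 + 399.7 = 405.8 kN/m
FS = 405.8 / 218.0 = 1.862

FS = 1.86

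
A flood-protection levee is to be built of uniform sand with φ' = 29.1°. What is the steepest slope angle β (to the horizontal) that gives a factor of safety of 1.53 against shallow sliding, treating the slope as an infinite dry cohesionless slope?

For an infinite dry cohesionless slope FS = tanφ'/tanβ, so tanβ = tanφ' / FS.
tanβ = tan29.1° / 1.53 = 0.5566 / 1.53 = 0.3638
β = arctan(0.3638) = 19.99°

β = 20.0°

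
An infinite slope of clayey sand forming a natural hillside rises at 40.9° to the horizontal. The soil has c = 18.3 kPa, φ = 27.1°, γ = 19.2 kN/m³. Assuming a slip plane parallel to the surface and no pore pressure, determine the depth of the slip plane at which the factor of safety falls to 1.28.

Setting FS = 1.28 in FS = [c + γz cos²β tanφ] / [γz sinβ cosβ] and solving for z:
z = c / [γ cosβ (FS·sinβ − cosβ·tanφ)]
  = 18.3 / [19.2·cos40.9°·(1.28·sin40.9° − cos40.9°·tan27.1°)]
  = 18.3 / [19.2·0.7559·(1.28·0.6547 − 0.7559·0.5117)]
  = 18.3 / 6.5491 = 2.794 m

z = 2.79 m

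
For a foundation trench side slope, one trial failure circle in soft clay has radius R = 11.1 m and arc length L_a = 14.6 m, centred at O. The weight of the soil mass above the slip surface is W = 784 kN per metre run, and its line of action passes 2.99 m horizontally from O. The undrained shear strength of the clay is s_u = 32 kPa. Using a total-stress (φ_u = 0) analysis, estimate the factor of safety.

FS = 2.21

Taking moments about the centre O, the resisting moment is provided by the undrained shear strength acting along the arc:
M_R = s_u·L_a·R = 32·14.60·11.1 = 5185.9 kN·m/m
M_D = W·d = 784·2.99 = 2344.2 kN·m/m
FS = M_R / M_D = 5185.9 / 2344.2 = 2.212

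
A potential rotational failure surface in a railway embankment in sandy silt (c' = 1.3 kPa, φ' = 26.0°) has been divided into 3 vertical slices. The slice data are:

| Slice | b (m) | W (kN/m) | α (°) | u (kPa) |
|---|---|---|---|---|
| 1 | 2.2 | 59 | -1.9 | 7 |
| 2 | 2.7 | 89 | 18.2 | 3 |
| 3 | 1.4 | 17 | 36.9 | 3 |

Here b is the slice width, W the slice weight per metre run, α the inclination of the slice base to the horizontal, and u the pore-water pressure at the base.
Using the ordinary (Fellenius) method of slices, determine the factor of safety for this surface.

Ordinary method of slices: FS = Σ[c'·Δl_i + (W_i cosα_i − u_i·Δl_i)·tanφ'] / Σ W_i sinα_i, with Δl_i = b_i / cosα_i.
Slice 1: Δl = 2.2/cos(-1.9°) = 2.201 m; N'_1 = 59·cos(-1.9°) − 7·2.201 = 43.6; c'Δl = 2.86; W sinα = -2.0
Slice 2: Δl = 2.7/cos18.2° = 2.842 m; N'_2 = 89·cos18.2° − 3·2.842 = 76.0; c'Δl = 3.69; W sinα = 27.8
Slice 3: Δl = 1.4/cos36.9° = 1.751 m; N'_3 = 17·cos36.9° − 3·1.751 = 8.3; c'Δl = 2.28; W sinα = 10.2
Σc'Δl = 8.8 kN/m; ΣN' = 127.9 kN/m; ΣW sinα = 36.0 kN/m
Resisting = 8.8 + 127.9·tan26.0° = 8.8 + 62.4 = 71.2 kN/m
FS = 71.2 / 36.0 = 1.976

FS = 1.98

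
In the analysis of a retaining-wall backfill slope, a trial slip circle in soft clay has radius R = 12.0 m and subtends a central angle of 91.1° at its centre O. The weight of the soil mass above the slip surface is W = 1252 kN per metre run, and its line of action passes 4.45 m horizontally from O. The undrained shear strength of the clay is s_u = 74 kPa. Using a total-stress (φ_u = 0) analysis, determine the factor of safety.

Taking moments about the centre O, the resisting moment is provided by the undrained shear strength acting along the arc:
Arc length L_a = R·θ = 12.0·(91.1°·π/180) = 12.0·1.5900 = 19.08 m
M_R = s_u·L_a·R = 74·19.08·12.0 = 16943.0 kN·m/m
M_D = W·d = 1252·4.45 = 5571.4 kN·m/m
FS = M_R / M_D = 16943.0 / 5571.4 = 3.041

FS = 3.04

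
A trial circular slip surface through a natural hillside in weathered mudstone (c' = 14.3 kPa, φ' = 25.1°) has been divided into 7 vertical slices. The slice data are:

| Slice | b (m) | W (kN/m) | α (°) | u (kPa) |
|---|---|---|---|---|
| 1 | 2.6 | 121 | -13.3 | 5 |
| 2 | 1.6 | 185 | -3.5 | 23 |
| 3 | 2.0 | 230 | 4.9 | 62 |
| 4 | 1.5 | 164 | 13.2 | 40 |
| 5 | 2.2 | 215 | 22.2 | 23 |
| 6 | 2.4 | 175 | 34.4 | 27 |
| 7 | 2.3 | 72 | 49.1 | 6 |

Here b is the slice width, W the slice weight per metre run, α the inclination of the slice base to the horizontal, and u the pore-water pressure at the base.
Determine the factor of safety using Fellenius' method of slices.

Ordinary method of slices: FS = Σ[c'·Δl_i + (W_i cosα_i − u_i·Δl_i)·tanφ'] / Σ W_i sinα_i, with Δl_i = b_i / cosα_i.
Slice 1: Δl = 2.6/cos(-13.3°) = 2.672 m; N'_1 = 121·cos(-13.3°) − 5·2.672 = 104.4; c'Δl = 38.20; W sinα = -27.8
Slice 2: Δl = 1.6/cos(-3.5°) = 1.603 m; N'_2 = 185·cos(-3.5°) − 23·1.603 = 147.8; c'Δl = 22.92; W sinα = -11.3
Slice 3: Δl = 2.0/cos4.9° = 2.007 m; N'_3 = 230·cos4.9° − 62·2.007 = 104.7; c'Δl = 28.70; W sinα = 19.6
Slice 4: Δl = 1.5/cos13.2° = 1.541 m; N'_4 = 164·cos13.2° − 40·1.541 = 98.0; c'Δl = 22.03; W sinα = 37.4
Slice 5: Δl = 2.2/cos22.2° = 2.376 m; N'_5 = 215·cos22.2° − 23·2.376 = 144.4; c'Δl = 33.98; W sinα = 81.2
Slice 6: Δl = 2.4/cos34.4° = 2.909 m; N'_6 = 175·cos34.4° − 27·2.909 = 65.9; c'Δl = 41.59; W sinα = 98.9
Slice 7: Δl = 2.3/cos49.1° = 3.513 m; N'_7 = 72·cos49.1° − 6·3.513 = 26.1; c'Δl = 50.23; W sinα = 54.4
Σc'Δl = 237.7 kN/m; ΣN' = 691.3 kN/m; ΣW sinα = 252.5 kN/m
Resisting = 237.7 + 691.3·tan25.1° = 237.7 + 323.8 = 561.5 kN/m
FS = 561.5 / 252.5 = 2.224

FS = 2.22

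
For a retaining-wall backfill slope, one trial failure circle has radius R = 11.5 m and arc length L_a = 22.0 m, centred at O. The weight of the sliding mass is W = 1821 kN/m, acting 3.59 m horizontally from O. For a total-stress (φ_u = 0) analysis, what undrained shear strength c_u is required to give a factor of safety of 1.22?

FS = c_u·L_a·R / (W·d), so c_u = FS·W·d / (L_a·R).
c_u = 1.22·1821·3.59 / (22.00·11.5) = 7975.6 / 253.00 = 31.52 kPa

c_u = 31.5 kPa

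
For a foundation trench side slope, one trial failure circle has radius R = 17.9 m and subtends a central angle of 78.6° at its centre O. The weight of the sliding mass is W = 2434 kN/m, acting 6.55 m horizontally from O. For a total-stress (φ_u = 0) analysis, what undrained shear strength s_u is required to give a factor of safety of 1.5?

FS = s_u·L_a·R / (W·d), so s_u = FS·W·d / (L_a·R).
Arc length L_a = R·θ = 17.9·(78.6°·π/180) = 17.9·1.3718 = 24.56 m
s_u = 1.5·2434·6.55 / (24.56·17.9) = 23914.0 / 439.55 = 54.41 kPa

s_u = 54.4 kPa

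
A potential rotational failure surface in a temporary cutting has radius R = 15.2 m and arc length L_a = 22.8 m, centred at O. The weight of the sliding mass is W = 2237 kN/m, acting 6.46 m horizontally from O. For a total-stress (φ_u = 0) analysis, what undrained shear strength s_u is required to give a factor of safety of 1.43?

s_u = 59.6 kPa

FS = s_u·L_a·R / (W·d), so s_u = FS·W·d / (L_a·R).
s_u = 1.43·2237·6.46 / (22.80·15.2) = 20665.0 / 346.56 = 59.63 kPa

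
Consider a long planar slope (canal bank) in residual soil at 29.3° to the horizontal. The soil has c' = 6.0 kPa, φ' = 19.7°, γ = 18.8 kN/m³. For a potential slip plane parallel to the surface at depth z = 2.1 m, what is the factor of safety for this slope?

For an infinite slope with a slip plane parallel to the surface (no pore pressure): FS = [c' + γz cos²β tanφ'] / [γz sinβ cosβ].
γz = 18.8·2.1 = 39.48 kN/m²
Numerator = 6.0 + 39.48·cos²29.3°·tan19.7° = 6.0 + 39.48·0.7605·0.3581 = 16.750 kPa
Denominator = 39.48·sin29.3°·cos29.3° = 39.48·0.4894·0.8721 = 16.849 kPa
FS = 16.750 / 16.849 = 0.994

FS = 0.99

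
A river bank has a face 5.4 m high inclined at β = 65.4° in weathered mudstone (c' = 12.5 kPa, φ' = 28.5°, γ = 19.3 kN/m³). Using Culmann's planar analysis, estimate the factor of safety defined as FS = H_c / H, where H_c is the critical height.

H_c = (4c'/γ) · sinβ cosφ' / [1 − cos(β − φ')]
    = (4·12.5/19.3) · sin65.4°·cos28.5° / [1 − cos36.9°]
    = 2.591 · 0.7991 / 0.2003 = 10.33 m
FS = H_c / H = 10.33 / 5.4 = 1.914

FS = 1.91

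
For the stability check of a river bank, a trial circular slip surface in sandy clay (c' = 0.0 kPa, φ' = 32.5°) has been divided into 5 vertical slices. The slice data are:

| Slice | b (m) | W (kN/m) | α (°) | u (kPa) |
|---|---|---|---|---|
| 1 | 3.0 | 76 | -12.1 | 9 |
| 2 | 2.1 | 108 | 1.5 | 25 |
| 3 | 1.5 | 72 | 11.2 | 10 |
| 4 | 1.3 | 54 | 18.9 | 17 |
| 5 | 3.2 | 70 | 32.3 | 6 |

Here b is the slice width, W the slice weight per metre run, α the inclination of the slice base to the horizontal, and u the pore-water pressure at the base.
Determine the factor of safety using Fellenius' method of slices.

Ordinary method of slices: FS = Σ[c'·Δl_i + (W_i cosα_i − u_i·Δl_i)·tanφ'] / Σ W_i sinα_i, with Δl_i = b_i / cosα_i.
Slice 1: Δl = 3.0/cos(-12.1°) = 3.068 m; N'_1 = 76·cos(-12.1°) − 9·3.068 = 46.7; c'Δl = 0.00; W sinα = -15.9
Slice 2: Δl = 2.1/cos1.5° = 2.101 m; N'_2 = 108·cos1.5° − 25·2.101 = 55.4; c'Δl = 0.00; W sinα = 2.8
Slice 3: Δl = 1.5/cos11.2° = 1.529 m; N'_3 = 72·cos11.2° − 10·1.529 = 55.3; c'Δl = 0.00; W sinα = 14.0
Slice 4: Δl = 1.3/cos18.9° = 1.374 m; N'_4 = 54·cos18.9° − 17·1.374 = 27.7; c'Δl = 0.00; W sinα = 17.5
Slice 5: Δl = 3.2/cos32.3° = 3.786 m; N'_5 = 70·cos32.3° − 6·3.786 = 36.5; c'Δl = 0.00; W sinα = 37.4
Σc'Δl = 0.0 kN/m; ΣN' = 221.7 kN/m; ΣW sinα = 55.8 kN/m
Resisting = 0.0 + 221.7·tan32.5° = 0.0 + 141.2 = 141.2 kN/m
FS = 141.2 / 55.8 = 2.532

FS = 2.53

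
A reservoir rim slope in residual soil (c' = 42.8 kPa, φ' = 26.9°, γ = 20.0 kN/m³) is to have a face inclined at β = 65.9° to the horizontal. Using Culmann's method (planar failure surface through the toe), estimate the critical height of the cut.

H_c = 31.27 m

Culmann's analysis gives the critical failure plane at α_cr = (β + φ')/2 = (65.9 + 26.9)/2 = 46.4°, and the critical height
H_c = (4c'/γ) · sinβ cosφ' / [1 − cos(β − φ')]
    = (4·42.8/20.0) · sin65.9°·cos26.9° / [1 − cos(39.0°)]
    = 8.560 · 0.9128·0.8918 / [1 − 0.7771]
    = 8.560 · 0.8141 / 0.2229
    = 31.27 m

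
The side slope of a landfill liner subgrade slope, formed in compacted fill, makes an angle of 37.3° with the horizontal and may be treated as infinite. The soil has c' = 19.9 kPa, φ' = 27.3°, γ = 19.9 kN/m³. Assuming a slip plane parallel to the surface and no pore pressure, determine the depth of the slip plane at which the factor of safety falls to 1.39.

Setting FS = 1.39 in FS = [c' + γz cos²β tanφ'] / [γz sinβ cosβ] and solving for z:
z = c' / [γ cosβ (FS·sinβ − cosβ·tanφ')]
  = 19.9 / [19.9·cos37.3°·(1.39·sin37.3° − cos37.3°·tan27.3°)]
  = 19.9 / [19.9·0.7955·(1.39·0.6060 − 0.7955·0.5161)]
  = 19.9 / 6.8346 = 2.912 m

z = 2.91 m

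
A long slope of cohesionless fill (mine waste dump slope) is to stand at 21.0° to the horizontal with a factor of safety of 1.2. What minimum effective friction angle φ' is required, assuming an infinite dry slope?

FS = tanφ'/tanβ ⇒ tanφ' = FS · tanβ = 1.2 · tan21.0° = 0.4606
φ' = arctan(0.4606) = 24.73°

φ' = 24.7°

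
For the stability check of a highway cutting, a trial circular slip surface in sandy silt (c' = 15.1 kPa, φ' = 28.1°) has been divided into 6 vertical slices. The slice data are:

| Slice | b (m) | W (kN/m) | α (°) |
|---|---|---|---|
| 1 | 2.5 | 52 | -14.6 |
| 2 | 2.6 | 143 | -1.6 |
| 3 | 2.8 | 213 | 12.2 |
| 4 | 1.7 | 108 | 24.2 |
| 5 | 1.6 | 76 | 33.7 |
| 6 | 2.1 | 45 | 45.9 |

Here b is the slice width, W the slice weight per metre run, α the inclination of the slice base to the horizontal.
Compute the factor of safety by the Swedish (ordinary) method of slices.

FS = 3.69

Ordinary method of slices: FS = Σ[c'·Δl_i + (W_i cosα_i)·tanφ'] / Σ W_i sinα_i, with Δl_i = b_i / cosα_i.
Slice 1: Δl = 2.5/cos(-14.6°) = 2.583 m; N'_1 = 52·cos(-14.6°) = 50.3; c'Δl = 39.01; W sinα = -13.1
Slice 2: Δl = 2.6/cos(-1.6°) = 2.601 m; N'_2 = 143·cos(-1.6°) = 142.9; c'Δl = 39.28; W sinα = -4.0
Slice 3: Δl = 2.8/cos12.2° = 2.865 m; N'_3 = 213·cos12.2° = 208.2; c'Δl = 43.26; W sinα = 45.0
Slice 4: Δl = 1.7/cos24.2° = 1.864 m; N'_4 = 108·cos24.2° = 98.5; c'Δl = 28.14; W sinα = 44.3
Slice 5: Δl = 1.6/cos33.7° = 1.923 m; N'_5 = 76·cos33.7° = 63.2; c'Δl = 29.04; W sinα = 42.2
Slice 6: Δl = 2.1/cos45.9° = 3.018 m; N'_6 = 45·cos45.9° = 31.3; c'Δl = 45.57; W sinα = 32.3
Σc'Δl = 224.3 kN/m; ΣN' = 594.5 kN/m; ΣW sinα = 146.7 kN/m
Resisting = 224.3 + 594.5·tan28.1° = 224.3 + 317.4 = 541.7 kN/m
FS = 541.7 / 146.7 = 3.694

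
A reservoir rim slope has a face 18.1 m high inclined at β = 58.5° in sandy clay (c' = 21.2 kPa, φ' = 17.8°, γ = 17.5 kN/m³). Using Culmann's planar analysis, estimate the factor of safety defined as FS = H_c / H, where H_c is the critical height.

H_c = (4c'/γ) · sinβ cosφ' / [1 − cos(β − φ')]
    = (4·21.2/17.5) · sin58.5°·cos17.8° / [1 − cos40.7°]
    = 4.846 · 0.8118 / 0.2419 = 16.26 m
FS = H_c / H = 16.26 / 18.1 = 0.899

FS = 0.90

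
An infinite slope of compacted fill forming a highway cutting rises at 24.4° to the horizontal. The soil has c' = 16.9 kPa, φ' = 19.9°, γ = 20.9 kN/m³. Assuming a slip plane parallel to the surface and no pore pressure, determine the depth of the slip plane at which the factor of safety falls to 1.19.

Setting FS = 1.19 in FS = [c' + γz cos²β tanφ'] / [γz sinβ cosβ] and solving for z:
z = c' / [γ cosβ (FS·sinβ − cosβ·tanφ')]
  = 16.9 / [20.9·cos24.4°·(1.19·sin24.4° − cos24.4°·tan19.9°)]
  = 16.9 / [20.9·0.9107·(1.19·0.4131 − 0.9107·0.3620)]
  = 16.9 / 3.0821 = 5.483 m

z = 5.48 m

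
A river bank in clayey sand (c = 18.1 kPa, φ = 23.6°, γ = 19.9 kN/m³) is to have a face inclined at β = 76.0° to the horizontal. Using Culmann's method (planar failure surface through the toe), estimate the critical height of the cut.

H_c = 8.30 m

Culmann's analysis gives the critical failure plane at α_cr = (β + φ)/2 = (76.0 + 23.6)/2 = 49.8°, and the critical height
H_c = (4c/γ) · sinβ cosφ / [1 − cos(β − φ)]
    = (4·18.1/19.9) · sin76.0°·cos23.6° / [1 − cos(52.4°)]
    = 3.638 · 0.9703·0.9164 / [1 − 0.6101]
    = 3.638 · 0.8891 / 0.3899
    = 8.30 m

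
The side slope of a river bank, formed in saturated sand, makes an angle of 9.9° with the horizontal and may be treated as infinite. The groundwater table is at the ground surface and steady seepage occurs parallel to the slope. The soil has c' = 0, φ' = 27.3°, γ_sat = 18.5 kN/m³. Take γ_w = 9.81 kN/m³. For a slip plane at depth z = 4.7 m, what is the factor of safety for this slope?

With seepage parallel to the slope and the water table at the surface, the effective normal stress on the slip plane uses the buoyant unit weight γ' = γ_sat − γ_w while the driving shear stress uses γ_sat:
FS = [c' + γ' z cos²β tanφ'] / [γ_sat z sinβ cosβ]
(For c' = 0 this reduces to FS = (γ'/γ_sat)·tanφ'/tanβ.)
γ' = 18.5 − 9.81 = 8.69 kN/m³
Numerator = 0.0 + 8.69·4.7·cos²9.9°·tan27.3° = 0.0 + 8.69·4.7·0.9704·0.5161 = 20.458 kPa
Denominator = 18.5·4.7·sin9.9°·cos9.9° = 18.5·4.7·0.1719·0.9851 = 14.727 kPa
FS = 20.458 / 14.727 = 1.389

FS = 1.39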